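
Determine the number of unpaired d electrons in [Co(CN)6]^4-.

Each cyanide is −1; balancing the −4 overall charge requires Co(II).
Cobalt is a group-9 element; Co(II) is therefore d⁷.
The spin state decides the count: Cyanide is a strong-field ligand (high in the spectrochemical series) for a first-row metal, so the complex is low-spin.
An octahedral low-spin d⁷ ion is t₂g⁶e_g¹, giving 1 unpaired electron.

1 unpaired electron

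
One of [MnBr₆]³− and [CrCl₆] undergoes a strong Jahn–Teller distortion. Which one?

[MnBr₆]³−: Each bromide is −1; balancing the −3 overall charge requires Mn(III). Mn sits in group 7, so the d-electron count is 7 − 3 = 4. Bromide is a weak-field ligand for a first-row metal, so the complex is high-spin. The t₂g³e_g¹ (high-spin) configuration has an unevenly filled e_g set; the Jahn–Teller theorem predicts a tetragonal distortion (typically axial elongation) to lift the degeneracy.
[CrCl₆]: Ligand charges: each chloride is −1. With an overall charge of 0 the chromium centre must be in the +6 oxidation state. Cr sits in group 6, so the d-electron count is 6 − 6 = 0. The d⁰ configuration leaves the e_g set evenly filled (or empty) — no strong Jahn–Teller driving force.

[MnBr₆]³−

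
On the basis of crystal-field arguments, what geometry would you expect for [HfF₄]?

Ligand charges: each fluoride is −1. With an overall charge of 0 the hafnium centre must be in the +4 oxidation state.
Group 4 minus oxidation state 4 gives a d⁰ configuration.
Coordination number: 4.
A d⁰ ion has no crystal-field stabilisation preference between square planar and tetrahedral, so four ligands adopt the sterically favoured tetrahedral geometry.

tetrahedral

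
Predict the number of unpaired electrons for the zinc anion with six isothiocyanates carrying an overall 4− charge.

Each isothiocyanate is −1; balancing the −4 overall charge requires Zn(II).
Group 12 minus oxidation state 2 gives a d¹⁰ configuration.
In an octahedral field the d¹⁰ configuration is t₂g⁶e_g⁴, giving 0 unpaired electrons.

0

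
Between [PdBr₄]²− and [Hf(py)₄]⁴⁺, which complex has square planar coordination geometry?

For [PdBr₄]²−: Summing ligand charges against the −2 overall charge gives an oxidation state of +2 for palladium. Pd sits in group 10, so the d-electron count is 10 − 2 = 8. A 4d d⁸ ion has a large crystal-field splitting; square planar leaves the high-energy d_{x²−y²} orbital empty and maximises CFSE. → square planar.
For [Hf(py)₄]⁴⁺: Ligand charges: pyridine is neutral. With an overall charge of +4 the hafnium centre must be in the +4 oxidation state. Hf sits in group 4, so the d-electron count is 4 − 4 = 0. A d⁰ ion has no crystal-field stabilisation preference between square planar and tetrahedral, so four ligands adopt the sterically favoured tetrahedral geometry. → tetrahedral.

[PdBr₄]²−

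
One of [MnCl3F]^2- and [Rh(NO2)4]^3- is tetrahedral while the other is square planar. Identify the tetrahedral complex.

For [MnCl3F]^2-: Ligand charges: each chloride is −1; each fluoride is −1. With an overall charge of −2 the manganese centre must be in the +2 oxidation state. Manganese is a group-7 element; Mn(II) is therefore d⁵. A high-spin d⁵ ion has zero CFSE in either geometry, so four ligands adopt the sterically favoured tetrahedral geometry. → tetrahedral.
For [Rh(NO2)4]^3-: Ligand charges: each nitro (N-bound nitrite) is −1. With an overall charge of −3 the rhodium centre must be in the +1 oxidation state. Group 9 minus oxidation state 1 gives a d⁸ configuration. A 4d d⁸ ion has a large crystal-field splitting; square planar leaves the high-energy d_{x²−y²} orbital empty and maximises CFSE. → square planar.

[MnCl3F]^2-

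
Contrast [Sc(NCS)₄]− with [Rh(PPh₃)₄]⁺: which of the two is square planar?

For [Sc(NCS)₄]−: Ligand charges: each isothiocyanate is −1. With an overall charge of −1 the scandium centre must be in the +3 oxidation state. Sc sits in group 3, so the d-electron count is 3 − 3 = 0. A d⁰ ion has no crystal-field stabilisation preference between square planar and tetrahedral, so four ligands adopt the sterically favoured tetrahedral geometry. → tetrahedral.
For [Rh(PPh₃)₄]⁺: Triphenylphosphine is neutral; balancing the +1 overall charge requires Rh(I). Rhodium is a group-9 element; Rh(I) is therefore d⁸. A 4d d⁸ ion has a large crystal-field splitting; square planar leaves the high-energy d_{x²−y²} orbital empty and maximises CFSE. → square planar.

[Rh(PPh₃)₄]⁺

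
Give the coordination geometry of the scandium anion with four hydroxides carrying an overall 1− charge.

Each hydroxide is −1; balancing the −1 overall charge requires Sc(III).
Group 3 minus oxidation state 3 gives a d⁰ configuration.
With 4 monodentate ligands the coordination number is 4.
A d⁰ ion has no crystal-field stabilisation preference between square planar and tetrahedral, so four ligands adopt the sterically favoured tetrahedral geometry.

tetrahedral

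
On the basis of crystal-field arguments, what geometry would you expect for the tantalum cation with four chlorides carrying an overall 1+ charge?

Ligand charges: each chloride is −1. With an overall charge of +1 the tantalum centre must be in the +5 oxidation state.
Tantalum is a group-5 element; Ta(V) is therefore d⁰.
With 4 monodentate ligands the coordination number is 4.
A d⁰ ion has no crystal-field stabilisation preference between square planar and tetrahedral, so four ligands adopt the sterically favoured tetrahedral geometry.

tetrahedral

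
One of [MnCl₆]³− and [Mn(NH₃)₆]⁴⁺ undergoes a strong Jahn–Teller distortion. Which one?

[MnCl₆]³−: Summing ligand charges against the −3 overall charge gives an oxidation state of +3 for manganese. Mn sits in group 7, so the d-electron count is 7 − 3 = 4. Chloride is a weak-field ligand for a first-row metal, so the complex is high-spin. The t₂g³e_g¹ (high-spin) configuration has an unevenly filled e_g set; the Jahn–Teller theorem predicts a tetragonal distortion (typically axial elongation) to lift the degeneracy.
[Mn(NH₃)₆]⁴⁺: Summing ligand charges against the +4 overall charge gives an oxidation state of +4 for manganese. Mn sits in group 7, so the d-electron count is 7 − 4 = 3. The d³ configuration leaves the e_g set evenly filled (or empty) — no strong Jahn–Teller driving force.

[MnCl₆]³−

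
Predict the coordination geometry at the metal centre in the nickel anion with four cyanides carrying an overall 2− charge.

Each cyanide is −1; balancing the −2 overall charge requires Ni(II).
Group 10 minus oxidation state 2 gives a d⁸ configuration.
With 4 monodentate ligands the coordination number is 4.
Cyanide is a strong-field ligand (high in the spectrochemical series).
A 3d d⁸ ion with strong-field ligands gains enough CFSE to favour square planar over tetrahedral.

square planar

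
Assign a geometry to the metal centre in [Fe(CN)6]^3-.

octahedral

Summing ligand charges against the −3 overall charge gives an oxidation state of +3 for iron.
Fe sits in group 8, so the d-electron count is 8 − 3 = 5.
With 6 monodentate ligands the coordination number is 6.
Six donors around a single metal centre give an octahedral coordination sphere.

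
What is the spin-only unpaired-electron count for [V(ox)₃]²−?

1

Each oxalate is −2; balancing the −2 overall charge requires V(IV).
Group 5 minus oxidation state 4 gives a d¹ configuration.
Counting donor atoms: 3×oxalate (bidentate) → 6 donors. Coordination number = 6.
In an octahedral field the d¹ configuration is t₂g¹e_g⁰ (only one arrangement possible), giving 1 unpaired electron.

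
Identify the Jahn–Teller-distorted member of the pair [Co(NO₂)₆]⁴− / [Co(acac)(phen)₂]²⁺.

[Co(NO₂)₆]⁴−: Summing ligand charges against the −4 overall charge gives an oxidation state of +2 for cobalt. Co sits in group 9, so the d-electron count is 9 − 2 = 7. Nitro (N-bound nitrite) is a strong-field ligand (high in the spectrochemical series) for a first-row metal, so the complex is low-spin. The t₂g⁶e_g¹ (low-spin) configuration has an unevenly filled e_g set; the Jahn–Teller theorem predicts a tetragonal distortion (typically axial elongation) to lift the degeneracy.
[Co(acac)(phen)₂]²⁺: Each acetylacetonate is −1; 1,10-phenanthroline is neutral; balancing the +2 overall charge requires Co(III). Co sits in group 9, so the d-electron count is 9 − 3 = 6. Co(III) has an exceptionally large octahedral splitting and is low-spin with essentially every ligand except fluoride. The d⁶ configuration leaves the e_g set evenly filled (or empty) — no strong Jahn–Teller driving force.

[Co(NO₂)₆]⁴−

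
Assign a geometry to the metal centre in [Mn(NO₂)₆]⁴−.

Ligand charges: each nitro (N-bound nitrite) is −1. With an overall charge of −4 the manganese centre must be in the +2 oxidation state.
Mn sits in group 7, so the d-electron count is 7 − 2 = 5.
With 6 monodentate ligands the coordination number is 6.
Six donors around a single metal centre give an octahedral coordination sphere.

octahedral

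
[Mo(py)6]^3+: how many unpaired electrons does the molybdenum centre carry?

Ligand charges: pyridine is neutral. With an overall charge of +3 the molybdenum centre must be in the +3 oxidation state.
Group 6 minus oxidation state 3 gives a d³ configuration.
In an octahedral field the d³ configuration is t₂g³e_g⁰ (only one arrangement possible), giving 3 unpaired electrons.

3 unpaired electrons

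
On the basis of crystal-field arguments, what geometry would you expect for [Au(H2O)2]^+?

linear

Water is neutral; balancing the +1 overall charge requires Au(I).
Gold is a group-11 element; Au(I) is therefore d¹⁰.
With 2 monodentate ligands the coordination number is 2.
A d¹⁰ ion with only two ligands adopts a linear arrangement (sp hybridisation; no CFSE preference).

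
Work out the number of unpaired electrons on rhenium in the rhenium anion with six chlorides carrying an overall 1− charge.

Each chloride is −1; balancing the −1 overall charge requires Re(V).
Re sits in group 7, so the d-electron count is 7 − 5 = 2.
In an octahedral field the d² configuration is t₂g²e_g⁰ (only one arrangement possible), giving 2 unpaired electrons.

2 unpaired electrons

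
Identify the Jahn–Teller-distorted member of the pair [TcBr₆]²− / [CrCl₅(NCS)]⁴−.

[CrCl₅(NCS)]⁴−

[TcBr₆]²−: Ligand charges: each bromide is −1. With an overall charge of −2 the technetium centre must be in the +4 oxidation state. Tc sits in group 7, so the d-electron count is 7 − 4 = 3. The d³ configuration leaves the e_g set evenly filled (or empty) — no strong Jahn–Teller driving force.
[CrCl₅(NCS)]⁴−: Each chloride is −1; each isothiocyanate is −1; balancing the −4 overall charge requires Cr(II). Group 6 minus oxidation state 2 gives a d⁴ configuration. Chloride and isothiocyanate are weak-field ligands for a first-row metal, so the complex is high-spin. The t₂g³e_g¹ (high-spin) configuration has an unevenly filled e_g set; the Jahn–Teller theorem predicts a tetragonal distortion (typically axial elongation) to lift the degeneracy.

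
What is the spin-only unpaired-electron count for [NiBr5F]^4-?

Each bromide is −1; each fluoride is −1; balancing the −4 overall charge requires Ni(II).
Nickel is a group-10 element; Ni(II) is therefore d⁸.
In an octahedral field the d⁸ configuration is t₂g⁶e_g² (only one arrangement possible), giving 2 unpaired electrons.

2 unpaired electrons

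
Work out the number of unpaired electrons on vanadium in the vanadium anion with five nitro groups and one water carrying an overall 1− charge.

1 unpaired electron

Ligand charges: each nitro (N-bound nitrite) is −1; water is neutral. With an overall charge of −1 the vanadium centre must be in the +4 oxidation state.
V sits in group 5, so the d-electron count is 5 − 4 = 1.
In an octahedral field the d¹ configuration is t₂g¹e_g⁰ (only one arrangement possible), giving 1 unpaired electron.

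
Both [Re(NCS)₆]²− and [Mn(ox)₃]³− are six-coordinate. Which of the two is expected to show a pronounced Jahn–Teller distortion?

[Re(NCS)₆]²−: Summing ligand charges against the −2 overall charge gives an oxidation state of +4 for rhenium. Rhenium is a group-7 element; Re(IV) is therefore d³. The d³ configuration leaves the e_g set evenly filled (or empty) — no strong Jahn–Teller driving force.
[Mn(ox)₃]³−: Each oxalate is −2; balancing the −3 overall charge requires Mn(III). Mn sits in group 7, so the d-electron count is 7 − 3 = 4. Oxalate is a weak-field ligand for a first-row metal, so the complex is high-spin. The t₂g³e_g¹ (high-spin) configuration has an unevenly filled e_g set; the Jahn–Teller theorem predicts a tetragonal distortion (typically axial elongation) to lift the degeneracy.

[Mn(ox)₃]³−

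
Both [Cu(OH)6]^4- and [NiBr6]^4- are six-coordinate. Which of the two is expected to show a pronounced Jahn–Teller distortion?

[Cu(OH)6]^4-: Ligand charges: each hydroxide is −1. With an overall charge of −4 the copper centre must be in the +2 oxidation state. Group 11 minus oxidation state 2 gives a d⁹ configuration. The t₂g⁶e_g³ configuration has an unevenly filled e_g set; the Jahn–Teller theorem predicts a tetragonal distortion (typically axial elongation) to lift the degeneracy.
[NiBr6]^4-: Summing ligand charges against the −4 overall charge gives an oxidation state of +2 for nickel. Nickel is a group-10 element; Ni(II) is therefore d⁸. The d⁸ configuration leaves the e_g set evenly filled (or empty) — no strong Jahn–Teller driving force.

[Cu(OH)6]^4-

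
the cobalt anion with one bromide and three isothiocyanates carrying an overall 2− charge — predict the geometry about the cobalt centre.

tetrahedral

Each bromide is −1; each isothiocyanate is −1; balancing the −2 overall charge requires Co(II).
Co sits in group 9, so the d-electron count is 9 − 2 = 7.
Coordination number: 4.
Bromide and isothiocyanate are weak-field ligands.
For a high-spin 3d d⁷ ion with weak-field ligands the small Δₜ gives little square-planar CFSE advantage, so four ligands adopt the sterically favoured tetrahedral geometry.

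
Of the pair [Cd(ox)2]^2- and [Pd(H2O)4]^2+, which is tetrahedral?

[Cd(ox)2]^2-

For [Cd(ox)2]^2-: Each oxalate is −2; balancing the −2 overall charge requires Cd(II). Cd sits in group 12, so the d-electron count is 12 − 2 = 10. A d¹⁰ ion has no crystal-field stabilisation preference between square planar and tetrahedral, so four ligands adopt the sterically favoured tetrahedral geometry. → tetrahedral.
For [Pd(H2O)4]^2+: Summing ligand charges against the +2 overall charge gives an oxidation state of +2 for palladium. Palladium is a group-10 element; Pd(II) is therefore d⁸. A 4d d⁸ ion has a large crystal-field splitting; square planar leaves the high-energy d_{x²−y²} orbital empty and maximises CFSE. → square planar.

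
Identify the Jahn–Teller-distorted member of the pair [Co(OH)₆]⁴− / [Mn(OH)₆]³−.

[Co(OH)₆]⁴−: Summing ligand charges against the −4 overall charge gives an oxidation state of +2 for cobalt. Group 9 minus oxidation state 2 gives a d⁷ configuration. Hydroxide is a weak-field ligand for a first-row metal, so the complex is high-spin. The d⁷ configuration leaves the e_g set evenly filled (or empty) — no strong Jahn–Teller driving force.
[Mn(OH)₆]³−: Each hydroxide is −1; balancing the −3 overall charge requires Mn(III). Manganese is a group-7 element; Mn(III) is therefore d⁴. Hydroxide is a weak-field ligand for a first-row metal, so the complex is high-spin. The t₂g³e_g¹ (high-spin) configuration has an unevenly filled e_g set; the Jahn–Teller theorem predicts a tetragonal distortion (typically axial elongation) to lift the degeneracy.

[Mn(OH)₆]³−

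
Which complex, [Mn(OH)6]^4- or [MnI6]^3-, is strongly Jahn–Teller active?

[MnI6]^3-

[Mn(OH)6]^4-: Summing ligand charges against the −4 overall charge gives an oxidation state of +2 for manganese. Mn sits in group 7, so the d-electron count is 7 − 2 = 5. Hydroxide is a weak-field ligand for a first-row metal, so the complex is high-spin. The d⁵ configuration leaves the e_g set evenly filled (or empty) — no strong Jahn–Teller driving force.
[MnI6]^3-: Each iodide is −1; balancing the −3 overall charge requires Mn(III). Group 7 minus oxidation state 3 gives a d⁴ configuration. Iodide is a weak-field ligand for a first-row metal, so the complex is high-spin. The t₂g³e_g¹ (high-spin) configuration has an unevenly filled e_g set; the Jahn–Teller theorem predicts a tetragonal distortion (typically axial elongation) to lift the degeneracy.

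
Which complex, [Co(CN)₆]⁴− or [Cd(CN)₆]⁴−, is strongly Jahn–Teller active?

[Co(CN)₆]⁴−

[Co(CN)₆]⁴−: Ligand charges: each cyanide is −1. With an overall charge of −4 the cobalt centre must be in the +2 oxidation state. Co sits in group 9, so the d-electron count is 9 − 2 = 7. Cyanide is a strong-field ligand (high in the spectrochemical series) for a first-row metal, so the complex is low-spin. The t₂g⁶e_g¹ (low-spin) configuration has an unevenly filled e_g set; the Jahn–Teller theorem predicts a tetragonal distortion (typically axial elongation) to lift the degeneracy.
[Cd(CN)₆]⁴−: Summing ligand charges against the −4 overall charge gives an oxidation state of +2 for cadmium. Cd sits in group 12, so the d-electron count is 12 − 2 = 10. The d¹⁰ configuration leaves the e_g set evenly filled (or empty) — no strong Jahn–Teller driving force.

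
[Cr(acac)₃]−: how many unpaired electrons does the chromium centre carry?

4 unpaired electrons

Each acetylacetonate is −1; balancing the −1 overall charge requires Cr(II).
Cr sits in group 6, so the d-electron count is 6 − 2 = 4.
Counting donor atoms: 3×acetylacetonate (bidentate) → 6 donors. Coordination number = 6.
The spin state decides the count: Acetylacetonate is a weak-field ligand for a first-row metal, so the complex is high-spin.
An octahedral high-spin d⁴ ion is t₂g³e_g¹, giving 4 unpaired electrons.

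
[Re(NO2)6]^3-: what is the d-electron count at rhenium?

d4

Ligand charges: each nitro (N-bound nitrite) is −1. With an overall charge of −3 the rhenium centre must be in the +3 oxidation state.
Re sits in group 7, so the d-electron count is 7 − 3 = 4.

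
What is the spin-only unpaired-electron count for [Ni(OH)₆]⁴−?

Each hydroxide is −1; balancing the −4 overall charge requires Ni(II).
Nickel is a group-10 element; Ni(II) is therefore d⁸.
In an octahedral field the d⁸ configuration is t₂g⁶e_g² (only one arrangement possible), giving 2 unpaired electrons.

2 unpaired electrons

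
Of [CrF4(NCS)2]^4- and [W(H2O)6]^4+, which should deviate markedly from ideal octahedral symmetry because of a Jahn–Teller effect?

[CrF4(NCS)2]^4-

[CrF4(NCS)2]^4-: Summing ligand charges against the −4 overall charge gives an oxidation state of +2 for chromium. Chromium is a group-6 element; Cr(II) is therefore d⁴. Fluoride and isothiocyanate are weak-field ligands for a first-row metal, so the complex is high-spin. The t₂g³e_g¹ (high-spin) configuration has an unevenly filled e_g set; the Jahn–Teller theorem predicts a tetragonal distortion (typically axial elongation) to lift the degeneracy.
[W(H2O)6]^4+: Ligand charges: water is neutral. With an overall charge of +4 the tungsten centre must be in the +4 oxidation state. Group 6 minus oxidation state 4 gives a d² configuration. The d² configuration leaves the e_g set evenly filled (or empty) — no strong Jahn–Teller driving force.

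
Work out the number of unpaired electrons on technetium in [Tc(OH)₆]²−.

3 unpaired electrons

Summing ligand charges against the −2 overall charge gives an oxidation state of +4 for technetium.
Group 7 minus oxidation state 4 gives a d³ configuration.
In an octahedral field the d³ configuration is t₂g³e_g⁰ (only one arrangement possible), giving 3 unpaired electrons.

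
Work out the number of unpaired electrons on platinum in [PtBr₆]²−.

0

Each bromide is −1; balancing the −2 overall charge requires Pt(IV).
Group 10 minus oxidation state 4 gives a d⁶ configuration.
The spin state decides the count: a 5d ion has a large Δₒ and is invariably low-spin.
An octahedral low-spin d⁶ ion is t₂g⁶e_g⁰, giving 0 unpaired electrons.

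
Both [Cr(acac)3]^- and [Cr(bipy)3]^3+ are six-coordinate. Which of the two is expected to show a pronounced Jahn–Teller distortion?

[Cr(acac)3]^-

[Cr(acac)3]^-: Summing ligand charges against the −1 overall charge gives an oxidation state of +2 for chromium. Group 6 minus oxidation state 2 gives a d⁴ configuration. Acetylacetonate is a weak-field ligand for a first-row metal, so the complex is high-spin. The t₂g³e_g¹ (high-spin) configuration has an unevenly filled e_g set; the Jahn–Teller theorem predicts a tetragonal distortion (typically axial elongation) to lift the degeneracy.
[Cr(bipy)3]^3+: Ligand charges: 2,2′-bipyridine is neutral. With an overall charge of +3 the chromium centre must be in the +3 oxidation state. Group 6 minus oxidation state 3 gives a d³ configuration. The d³ configuration leaves the e_g set evenly filled (or empty) — no strong Jahn–Teller driving force.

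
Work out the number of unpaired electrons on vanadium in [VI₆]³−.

Summing ligand charges against the −3 overall charge gives an oxidation state of +3 for vanadium.
Vanadium is a group-5 element; V(III) is therefore d².
In an octahedral field the d² configuration is t₂g²e_g⁰ (only one arrangement possible), giving 2 unpaired electrons.

2 unpaired electrons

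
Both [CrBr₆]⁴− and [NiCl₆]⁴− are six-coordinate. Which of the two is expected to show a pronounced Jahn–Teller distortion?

[CrBr₆]⁴−

[CrBr₆]⁴−: Each bromide is −1; balancing the −4 overall charge requires Cr(II). Chromium is a group-6 element; Cr(II) is therefore d⁴. Bromide is a weak-field ligand for a first-row metal, so the complex is high-spin. The t₂g³e_g¹ (high-spin) configuration has an unevenly filled e_g set; the Jahn–Teller theorem predicts a tetragonal distortion (typically axial elongation) to lift the degeneracy.
[NiCl₆]⁴−: Ligand charges: each chloride is −1. With an overall charge of −4 the nickel centre must be in the +2 oxidation state. Ni sits in group 10, so the d-electron count is 10 − 2 = 8. The d⁸ configuration leaves the e_g set evenly filled (or empty) — no strong Jahn–Teller driving force.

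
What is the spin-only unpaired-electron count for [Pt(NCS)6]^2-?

Summing ligand charges against the −2 overall charge gives an oxidation state of +4 for platinum.
Pt sits in group 10, so the d-electron count is 10 − 4 = 6.
The spin state decides the count: a 5d ion has a large Δₒ and is invariably low-spin.
An octahedral low-spin d⁶ ion is t₂g⁶e_g⁰, giving 0 unpaired electrons.

0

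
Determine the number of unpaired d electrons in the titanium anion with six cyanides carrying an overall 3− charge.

1

Ligand charges: each cyanide is −1. With an overall charge of −3 the titanium centre must be in the +3 oxidation state.
Ti sits in group 4, so the d-electron count is 4 − 3 = 1.
In an octahedral field the d¹ configuration is t₂g¹e_g⁰ (only one arrangement possible), giving 1 unpaired electron.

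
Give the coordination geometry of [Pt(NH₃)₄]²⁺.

Summing ligand charges against the +2 overall charge gives an oxidation state of +2 for platinum.
Pt sits in group 10, so the d-electron count is 10 − 2 = 8.
Coordination number: 4.
A 5d d⁸ ion has a large crystal-field splitting; square planar leaves the high-energy d_{x²−y²} orbital empty and maximises CFSE.

square planar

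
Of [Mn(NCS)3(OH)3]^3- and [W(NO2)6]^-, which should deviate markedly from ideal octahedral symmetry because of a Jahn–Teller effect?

[Mn(NCS)3(OH)3]^3-: Summing ligand charges against the −3 overall charge gives an oxidation state of +3 for manganese. Mn sits in group 7, so the d-electron count is 7 − 3 = 4. Hydroxide and isothiocyanate are weak-field ligands for a first-row metal, so the complex is high-spin. The t₂g³e_g¹ (high-spin) configuration has an unevenly filled e_g set; the Jahn–Teller theorem predicts a tetragonal distortion (typically axial elongation) to lift the degeneracy.
[W(NO2)6]^-: Ligand charges: each nitro (N-bound nitrite) is −1. With an overall charge of −1 the tungsten centre must be in the +5 oxidation state. Tungsten is a group-6 element; W(V) is therefore d¹. The d¹ configuration leaves the e_g set evenly filled (or empty) — no strong Jahn–Teller driving force.

[Mn(NCS)3(OH)3]^3-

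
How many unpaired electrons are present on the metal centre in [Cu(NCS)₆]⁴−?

Each isothiocyanate is −1; balancing the −4 overall charge requires Cu(II).
Copper is a group-11 element; Cu(II) is therefore d⁹.
In an octahedral field the d⁹ configuration is t₂g⁶e_g³ (only one arrangement possible), giving 1 unpaired electron.

1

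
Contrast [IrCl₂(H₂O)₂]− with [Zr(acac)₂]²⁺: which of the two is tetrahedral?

[Zr(acac)₂]²⁺

For [IrCl₂(H₂O)₂]−: Each chloride is −1; water is neutral; balancing the −1 overall charge requires Ir(I). Iridium is a group-9 element; Ir(I) is therefore d⁸. A 5d d⁸ ion has a large crystal-field splitting; square planar leaves the high-energy d_{x²−y²} orbital empty and maximises CFSE. → square planar.
For [Zr(acac)₂]²⁺: Each acetylacetonate is −1; balancing the +2 overall charge requires Zr(IV). Group 4 minus oxidation state 4 gives a d⁰ configuration. A d⁰ ion has no crystal-field stabilisation preference between square planar and tetrahedral, so four ligands adopt the sterically favoured tetrahedral geometry. → tetrahedral.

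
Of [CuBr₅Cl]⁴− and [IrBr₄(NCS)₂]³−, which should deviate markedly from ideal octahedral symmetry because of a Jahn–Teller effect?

[CuBr₅Cl]⁴−

[CuBr₅Cl]⁴−: Each bromide is −1; each chloride is −1; balancing the −4 overall charge requires Cu(II). Cu sits in group 11, so the d-electron count is 11 − 2 = 9. The t₂g⁶e_g³ configuration has an unevenly filled e_g set; the Jahn–Teller theorem predicts a tetragonal distortion (typically axial elongation) to lift the degeneracy.
[IrBr₄(NCS)₂]³−: Each bromide is −1; each isothiocyanate is −1; balancing the −3 overall charge requires Ir(III). Group 9 minus oxidation state 3 gives a d⁶ configuration. A 5d ion has a large Δₒ and is invariably low-spin. The d⁶ configuration leaves the e_g set evenly filled (or empty) — no strong Jahn–Teller driving force.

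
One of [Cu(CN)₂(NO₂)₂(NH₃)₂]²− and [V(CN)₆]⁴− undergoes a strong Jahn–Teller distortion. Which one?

[Cu(CN)₂(NO₂)₂(NH₃)₂]²−

[Cu(CN)₂(NO₂)₂(NH₃)₂]²−: Ligand charges: each cyanide is −1; each nitro (N-bound nitrite) is −1; ammonia is neutral. With an overall charge of −2 the copper centre must be in the +2 oxidation state. Copper is a group-11 element; Cu(II) is therefore d⁹. The t₂g⁶e_g³ configuration has an unevenly filled e_g set; the Jahn–Teller theorem predicts a tetragonal distortion (typically axial elongation) to lift the degeneracy.
[V(CN)₆]⁴−: Each cyanide is −1; balancing the −4 overall charge requires V(II). Vanadium is a group-5 element; V(II) is therefore d³. The d³ configuration leaves the e_g set evenly filled (or empty) — no strong Jahn–Teller driving force.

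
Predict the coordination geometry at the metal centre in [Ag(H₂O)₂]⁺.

Water is neutral; balancing the +1 overall charge requires Ag(I).
Group 11 minus oxidation state 1 gives a d¹⁰ configuration.
Coordination number: 2.
A d¹⁰ ion with only two ligands adopts a linear arrangement (sp hybridisation; no CFSE preference).

linear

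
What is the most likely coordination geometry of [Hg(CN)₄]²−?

Summing ligand charges against the −2 overall charge gives an oxidation state of +2 for mercury.
Group 12 minus oxidation state 2 gives a d¹⁰ configuration.
Coordination number: 4.
A d¹⁰ ion has no crystal-field stabilisation preference between square planar and tetrahedral, so four ligands adopt the sterically favoured tetrahedral geometry.

tetrahedral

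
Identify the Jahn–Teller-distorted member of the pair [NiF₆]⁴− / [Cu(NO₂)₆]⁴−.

[Cu(NO₂)₆]⁴−

[NiF₆]⁴−: Ligand charges: each fluoride is −1. With an overall charge of −4 the nickel centre must be in the +2 oxidation state. Group 10 minus oxidation state 2 gives a d⁸ configuration. The d⁸ configuration leaves the e_g set evenly filled (or empty) — no strong Jahn–Teller driving force.
[Cu(NO₂)₆]⁴−: Each nitro (N-bound nitrite) is −1; balancing the −4 overall charge requires Cu(II). Cu sits in group 11, so the d-electron count is 11 − 2 = 9. The t₂g⁶e_g³ configuration has an unevenly filled e_g set; the Jahn–Teller theorem predicts a tetragonal distortion (typically axial elongation) to lift the degeneracy.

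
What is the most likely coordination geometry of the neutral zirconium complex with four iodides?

tetrahedral

Ligand charges: each iodide is −1. With an overall charge of 0 the zirconium centre must be in the +4 oxidation state.
Group 4 minus oxidation state 4 gives a d⁰ configuration.
With 4 monodentate ligands the coordination number is 4.
A d⁰ ion has no crystal-field stabilisation preference between square planar and tetrahedral, so four ligands adopt the sterically favoured tetrahedral geometry.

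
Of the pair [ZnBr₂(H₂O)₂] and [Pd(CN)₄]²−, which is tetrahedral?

[ZnBr₂(H₂O)₂]

For [ZnBr₂(H₂O)₂]: Each bromide is −1; water is neutral; balancing the 0 overall charge requires Zn(II). Group 12 minus oxidation state 2 gives a d¹⁰ configuration. A d¹⁰ ion has no crystal-field stabilisation preference between square planar and tetrahedral, so four ligands adopt the sterically favoured tetrahedral geometry. → tetrahedral.
For [Pd(CN)₄]²−: Each cyanide is −1; balancing the −2 overall charge requires Pd(II). Group 10 minus oxidation state 2 gives a d⁸ configuration. A 4d d⁸ ion has a large crystal-field splitting; square planar leaves the high-energy d_{x²−y²} orbital empty and maximises CFSE. → square planar.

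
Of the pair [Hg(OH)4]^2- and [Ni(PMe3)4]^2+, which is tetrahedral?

For [Hg(OH)4]^2-: Ligand charges: each hydroxide is −1. With an overall charge of −2 the mercury centre must be in the +2 oxidation state. Hg sits in group 12, so the d-electron count is 12 − 2 = 10. A d¹⁰ ion has no crystal-field stabilisation preference between square planar and tetrahedral, so four ligands adopt the sterically favoured tetrahedral geometry. → tetrahedral.
For [Ni(PMe3)4]^2+: Trimethylphosphine is neutral; balancing the +2 overall charge requires Ni(II). Ni sits in group 10, so the d-electron count is 10 − 2 = 8. Trimethylphosphine is a strong-field ligand (high in the spectrochemical series). A 3d d⁸ ion with strong-field ligands gains enough CFSE to favour square planar over tetrahedral. → square planar.

[Hg(OH)4]^2-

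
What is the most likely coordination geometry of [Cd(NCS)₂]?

Each isothiocyanate is −1; balancing the 0 overall charge requires Cd(II).
Group 12 minus oxidation state 2 gives a d¹⁰ configuration.
Coordination number: 2.
A d¹⁰ ion with only two ligands adopts a linear arrangement (sp hybridisation; no CFSE preference).

linear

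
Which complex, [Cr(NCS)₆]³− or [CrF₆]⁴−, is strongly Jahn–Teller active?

[CrF₆]⁴−

[Cr(NCS)₆]³−: Each isothiocyanate is −1; balancing the −3 overall charge requires Cr(III). Chromium is a group-6 element; Cr(III) is therefore d³. The d³ configuration leaves the e_g set evenly filled (or empty) — no strong Jahn–Teller driving force.
[CrF₆]⁴−: Ligand charges: each fluoride is −1. With an overall charge of −4 the chromium centre must be in the +2 oxidation state. Cr sits in group 6, so the d-electron count is 6 − 2 = 4. Fluoride is a weak-field ligand for a first-row metal, so the complex is high-spin. The t₂g³e_g¹ (high-spin) configuration has an unevenly filled e_g set; the Jahn–Teller theorem predicts a tetragonal distortion (typically axial elongation) to lift the degeneracy.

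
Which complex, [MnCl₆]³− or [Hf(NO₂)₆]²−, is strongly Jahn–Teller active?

[MnCl₆]³−

[MnCl₆]³−: Summing ligand charges against the −3 overall charge gives an oxidation state of +3 for manganese. Mn sits in group 7, so the d-electron count is 7 − 3 = 4. Chloride is a weak-field ligand for a first-row metal, so the complex is high-spin. The t₂g³e_g¹ (high-spin) configuration has an unevenly filled e_g set; the Jahn–Teller theorem predicts a tetragonal distortion (typically axial elongation) to lift the degeneracy.
[Hf(NO₂)₆]²−: Each nitro (N-bound nitrite) is −1; balancing the −2 overall charge requires Hf(IV). Hafnium is a group-4 element; Hf(IV) is therefore d⁰. The d⁰ configuration leaves the e_g set evenly filled (or empty) — no strong Jahn–Teller driving force.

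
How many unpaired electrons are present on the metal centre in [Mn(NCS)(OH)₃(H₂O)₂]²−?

Ligand charges: each isothiocyanate is −1; each hydroxide is −1; water is neutral. With an overall charge of −2 the manganese centre must be in the +2 oxidation state.
Manganese is a group-7 element; Mn(II) is therefore d⁵.
The spin state decides the count: Hydroxide and isothiocyanate are weak-field ligands for a first-row metal, so the complex is high-spin.
An octahedral high-spin d⁵ ion is t₂g³e_g², giving 5 unpaired electrons.

5 unpaired electrons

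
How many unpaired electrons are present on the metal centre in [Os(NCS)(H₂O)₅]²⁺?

1

Ligand charges: each isothiocyanate is −1; water is neutral. With an overall charge of +2 the osmium centre must be in the +3 oxidation state.
Osmium is a group-8 element; Os(III) is therefore d⁵.
The spin state decides the count: a 5d ion has a large Δₒ and is invariably low-spin.
An octahedral low-spin d⁵ ion is t₂g⁵e_g⁰, giving 1 unpaired electron.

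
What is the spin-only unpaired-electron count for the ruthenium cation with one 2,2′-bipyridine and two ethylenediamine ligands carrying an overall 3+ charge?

1

Ligand charges: 2,2′-bipyridine is neutral; ethylenediamine is neutral. With an overall charge of +3 the ruthenium centre must be in the +3 oxidation state.
Ru sits in group 8, so the d-electron count is 8 − 3 = 5.
Counting donor atoms: 1×2,2′-bipyridine (bidentate) → 2 donors; 2×ethylenediamine (bidentate) → 4 donors. Coordination number = 6.
The spin state decides the count: a 4d ion has a large Δₒ and is invariably low-spin.
An octahedral low-spin d⁵ ion is t₂g⁵e_g⁰, giving 1 unpaired electron.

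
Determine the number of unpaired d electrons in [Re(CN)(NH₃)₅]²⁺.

Ligand charges: each cyanide is −1; ammonia is neutral. With an overall charge of +2 the rhenium centre must be in the +3 oxidation state.
Re sits in group 7, so the d-electron count is 7 − 3 = 4.
The spin state decides the count: a 5d ion has a large Δₒ and is invariably low-spin.
An octahedral low-spin d⁴ ion is t₂g⁴e_g⁰, giving 2 unpaired electrons.

2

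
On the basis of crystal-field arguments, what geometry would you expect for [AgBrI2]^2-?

trigonal planar

Ligand charges: each bromide is −1; each iodide is −1. With an overall charge of −2 the silver centre must be in the +1 oxidation state.
Group 11 minus oxidation state 1 gives a d¹⁰ configuration.
Coordination number: 3.
Three ligands around a d¹⁰ centre minimise repulsion in a trigonal-planar arrangement.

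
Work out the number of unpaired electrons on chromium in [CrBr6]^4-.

4

Ligand charges: each bromide is −1. With an overall charge of −4 the chromium centre must be in the +2 oxidation state.
Cr sits in group 6, so the d-electron count is 6 − 2 = 4.
The spin state decides the count: Bromide is a weak-field ligand for a first-row metal, so the complex is high-spin.
An octahedral high-spin d⁴ ion is t₂g³e_g¹, giving 4 unpaired electrons.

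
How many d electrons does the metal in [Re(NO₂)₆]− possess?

d²

Summing ligand charges against the −1 overall charge gives an oxidation state of +5 for rhenium.
Rhenium is a group-7 element; Re(V) is therefore d².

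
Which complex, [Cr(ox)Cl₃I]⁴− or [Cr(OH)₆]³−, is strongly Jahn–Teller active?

[Cr(ox)Cl₃I]⁴−: Ligand charges: each oxalate is −2; each chloride is −1; each iodide is −1. With an overall charge of −4 the chromium centre must be in the +2 oxidation state. Chromium is a group-6 element; Cr(II) is therefore d⁴. Chloride, iodide, and oxalate are weak-field ligands for a first-row metal, so the complex is high-spin. The t₂g³e_g¹ (high-spin) configuration has an unevenly filled e_g set; the Jahn–Teller theorem predicts a tetragonal distortion (typically axial elongation) to lift the degeneracy.
[Cr(OH)₆]³−: Ligand charges: each hydroxide is −1. With an overall charge of −3 the chromium centre must be in the +3 oxidation state. Cr sits in group 6, so the d-electron count is 6 − 3 = 3. The d³ configuration leaves the e_g set evenly filled (or empty) — no strong Jahn–Teller driving force.

[Cr(ox)Cl₃I]⁴−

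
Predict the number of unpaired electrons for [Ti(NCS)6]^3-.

Summing ligand charges against the −3 overall charge gives an oxidation state of +3 for titanium.
Titanium is a group-4 element; Ti(III) is therefore d¹.
In an octahedral field the d¹ configuration is t₂g¹e_g⁰ (only one arrangement possible), giving 1 unpaired electron.

1 unpaired electron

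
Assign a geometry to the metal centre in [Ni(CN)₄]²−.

square planar

Each cyanide is −1; balancing the −2 overall charge requires Ni(II).
Nickel is a group-10 element; Ni(II) is therefore d⁸.
With 4 monodentate ligands the coordination number is 4.
Cyanide is a strong-field ligand (high in the spectrochemical series).
A 3d d⁸ ion with strong-field ligands gains enough CFSE to favour square planar over tetrahedral.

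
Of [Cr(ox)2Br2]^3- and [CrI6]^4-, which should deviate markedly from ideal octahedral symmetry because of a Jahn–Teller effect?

[Cr(ox)2Br2]^3-: Each oxalate is −2; each bromide is −1; balancing the −3 overall charge requires Cr(III). Chromium is a group-6 element; Cr(III) is therefore d³. The d³ configuration leaves the e_g set evenly filled (or empty) — no strong Jahn–Teller driving force.
[CrI6]^4-: Summing ligand charges against the −4 overall charge gives an oxidation state of +2 for chromium. Cr sits in group 6, so the d-electron count is 6 − 2 = 4. Iodide is a weak-field ligand for a first-row metal, so the complex is high-spin. The t₂g³e_g¹ (high-spin) configuration has an unevenly filled e_g set; the Jahn–Teller theorem predicts a tetragonal distortion (typically axial elongation) to lift the degeneracy.

[CrI6]^4-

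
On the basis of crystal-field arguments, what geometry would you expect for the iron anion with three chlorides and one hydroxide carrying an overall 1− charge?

tetrahedral

Summing ligand charges against the −1 overall charge gives an oxidation state of +3 for iron.
Fe sits in group 8, so the d-electron count is 8 − 3 = 5.
Coordination number: 4.
Chloride and hydroxide are weak-field ligands.
A high-spin d⁵ ion has zero CFSE in either geometry, so four ligands adopt the sterically favoured tetrahedral geometry.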